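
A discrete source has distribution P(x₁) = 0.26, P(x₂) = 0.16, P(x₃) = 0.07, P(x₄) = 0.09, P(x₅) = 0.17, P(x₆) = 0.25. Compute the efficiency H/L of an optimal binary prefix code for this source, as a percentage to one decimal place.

98.6%

Entropy H = −Σ p log₂ p ≈ 2.4441 bits.
Huffman merges: 7/100+9/100→4/25; 4/25+4/25→8/25; 17/100+1/4→21/50; 13/50+8/25→29/50; 21/50+29/50→1. L = 62/25 ≈ 2.4800.
Efficiency = H/L = 2.4441/2.4800 = 98.6%.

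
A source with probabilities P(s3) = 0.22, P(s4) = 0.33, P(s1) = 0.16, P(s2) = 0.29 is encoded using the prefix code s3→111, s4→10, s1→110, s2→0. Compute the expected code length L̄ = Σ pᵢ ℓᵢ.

L̄ = Σ pᵢ·ℓᵢ = 0.22·3 + 0.33·2 + 0.16·3 + 0.29·1 = 2.09 bits/symbol.

2.09 bits/symbol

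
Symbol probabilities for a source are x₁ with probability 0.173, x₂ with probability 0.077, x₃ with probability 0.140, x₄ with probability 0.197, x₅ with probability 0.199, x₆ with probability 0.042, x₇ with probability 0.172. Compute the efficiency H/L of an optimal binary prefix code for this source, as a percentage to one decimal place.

98.2%

Entropy H = −Σ p log₂ p ≈ 2.6739 bits.
Huffman merges: 21/500+77/1000→119/1000; 119/1000+7/50→259/1000; 43/250+173/1000→69/200; 197/1000+199/1000→99/250; 259/1000+69/200→151/250; 99/250+151/250→1. L = 2723/1000 ≈ 2.7230.
Efficiency = H/L = 2.6739/2.7230 = 98.2%.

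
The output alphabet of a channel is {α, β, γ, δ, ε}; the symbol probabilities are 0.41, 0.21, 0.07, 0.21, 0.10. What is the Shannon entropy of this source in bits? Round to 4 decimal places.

2.0738 bits

H = −Σ pᵢ log₂ pᵢ.
−0.41·log₂(0.41) = 0.5274
−0.21·log₂(0.21) = 0.4728
−0.07·log₂(0.07) = 0.2686
−0.21·log₂(0.21) = 0.4728
−0.10·log₂(0.10) = 0.3322
Sum ≈ 2.0738 → 2.0738 bits.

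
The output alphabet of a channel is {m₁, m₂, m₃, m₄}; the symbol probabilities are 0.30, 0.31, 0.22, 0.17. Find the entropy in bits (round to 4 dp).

1.9600 bits

H = −Σ pᵢ log₂ pᵢ.
−0.30·log₂(0.30) = 0.5211
−0.31·log₂(0.31) = 0.5238
−0.22·log₂(0.22) = 0.4806
−0.17·log₂(0.17) = 0.4346
Sum ≈ 1.9600 → 1.9600 bits.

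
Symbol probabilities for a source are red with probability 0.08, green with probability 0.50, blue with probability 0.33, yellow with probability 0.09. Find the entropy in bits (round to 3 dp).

1.632 bits

H = −Σ pᵢ log₂ pᵢ.
−0.08·log₂(0.08) = 0.2915
−0.50·log₂(0.50) = 0.5000
−0.33·log₂(0.33) = 0.5278
−0.09·log₂(0.09) = 0.3127
Sum ≈ 1.6320 → 1.632 bits.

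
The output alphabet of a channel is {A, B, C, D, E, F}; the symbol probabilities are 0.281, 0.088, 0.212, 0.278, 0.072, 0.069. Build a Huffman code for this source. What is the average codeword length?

2.37 bits/symbol

Repeatedly combine the two least-probable nodes; the expected code length is the sum of the merged weights.
merge 69/1000 + 9/125 → 141/1000
merge 11/125 + 141/1000 → 229/1000
merge 53/250 + 229/1000 → 441/1000
merge 139/500 + 281/1000 → 559/1000
merge 441/1000 + 559/1000 → 1
L = 141/1000 + 229/1000 + 441/1000 + 559/1000 + 1 = 237/100 = 2.37 bits/symbol.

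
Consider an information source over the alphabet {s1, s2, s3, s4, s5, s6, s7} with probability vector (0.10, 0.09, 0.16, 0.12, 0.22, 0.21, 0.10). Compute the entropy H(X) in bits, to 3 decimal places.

2.721 bits

H = −Σ pᵢ log₂ pᵢ.
−0.10·log₂(0.10) = 0.3322
−0.09·log₂(0.09) = 0.3127
−0.16·log₂(0.16) = 0.4230
−0.12·log₂(0.12) = 0.3671
−0.22·log₂(0.22) = 0.4806
−0.21·log₂(0.21) = 0.4728
−0.10·log₂(0.10) = 0.3322
Sum ≈ 2.7205 → 2.721 bits.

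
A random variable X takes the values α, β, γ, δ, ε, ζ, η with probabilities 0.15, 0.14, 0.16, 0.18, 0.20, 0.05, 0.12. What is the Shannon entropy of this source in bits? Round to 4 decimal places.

H = −Σ pᵢ log₂ pᵢ.
−0.15·log₂(0.15) = 0.4105
−0.14·log₂(0.14) = 0.3971
−0.16·log₂(0.16) = 0.4230
−0.18·log₂(0.18) = 0.4453
−0.20·log₂(0.20) = 0.4644
−0.05·log₂(0.05) = 0.2161
−0.12·log₂(0.12) = 0.3671
Sum ≈ 2.7235 → 2.7235 bits.

2.7235 bits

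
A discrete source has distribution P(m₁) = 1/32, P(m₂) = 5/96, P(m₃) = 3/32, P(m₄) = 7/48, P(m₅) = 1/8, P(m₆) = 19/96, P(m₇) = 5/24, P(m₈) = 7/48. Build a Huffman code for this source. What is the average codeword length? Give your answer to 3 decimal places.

Repeatedly combine the two least-probable nodes; the expected code length is the sum of the merged weights.
merge 1/32 + 5/96 → 1/12
merge 1/12 + 3/32 → 17/96
merge 1/8 + 7/48 → 13/48
merge 7/48 + 17/96 → 31/96
merge 19/96 + 5/24 → 13/32
merge 13/48 + 31/96 → 19/32
merge 13/32 + 19/32 → 1
L = 1/12 + 17/96 + 13/48 + 31/96 + 13/32 + 19/32 + 1 = 137/48 ≈ 2.854 bits/symbol.

2.854 bits/symbol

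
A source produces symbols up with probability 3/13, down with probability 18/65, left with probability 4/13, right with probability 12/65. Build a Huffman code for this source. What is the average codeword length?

2 bits/symbol

Repeatedly combine the two least-probable nodes; the expected code length is the sum of the merged weights.
merge 12/65 + 3/13 → 27/65
merge 18/65 + 4/13 → 38/65
merge 27/65 + 38/65 → 1
L = 27/65 + 38/65 + 1 = 2 bits/symbol.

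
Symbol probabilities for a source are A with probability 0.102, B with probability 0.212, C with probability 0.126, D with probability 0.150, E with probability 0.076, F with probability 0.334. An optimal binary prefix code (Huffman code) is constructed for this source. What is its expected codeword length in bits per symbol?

Repeatedly combine the two least-probable nodes; the expected code length is the sum of the merged weights.
merge 19/250 + 51/500 → 89/500
merge 63/500 + 3/20 → 69/250
merge 89/500 + 53/250 → 39/100
merge 69/250 + 167/500 → 61/100
merge 39/100 + 61/100 → 1
L = 89/500 + 69/250 + 39/100 + 61/100 + 1 = 1227/500 = 2.454 bits/symbol.

2.454 bits/symbol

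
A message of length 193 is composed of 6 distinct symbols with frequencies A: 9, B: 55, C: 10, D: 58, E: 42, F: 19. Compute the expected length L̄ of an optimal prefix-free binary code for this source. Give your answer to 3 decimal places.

2.295 bits/symbol

Probabilities are the counts divided by 193.
Repeatedly combine the two least-probable nodes; the expected code length is the sum of the merged weights.
merge 9/193 + 10/193 → 19/193
merge 19/193 + 19/193 → 38/193
merge 38/193 + 42/193 → 80/193
merge 55/193 + 58/193 → 113/193
merge 80/193 + 113/193 → 1
L = 19/193 + 38/193 + 80/193 + 113/193 + 1 = 443/193 ≈ 2.295 bits/symbol.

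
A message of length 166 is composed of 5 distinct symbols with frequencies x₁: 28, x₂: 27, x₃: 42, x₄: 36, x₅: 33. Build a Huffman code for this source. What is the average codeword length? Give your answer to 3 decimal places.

2.331 bits/symbol

Probabilities are the counts divided by 166.
Repeatedly combine the two least-probable nodes; the expected code length is the sum of the merged weights.
merge 27/166 + 14/83 → 55/166
merge 33/166 + 18/83 → 69/166
merge 21/83 + 55/166 → 97/166
merge 69/166 + 97/166 → 1
L = 55/166 + 69/166 + 97/166 + 1 = 387/166 ≈ 2.331 bits/symbol.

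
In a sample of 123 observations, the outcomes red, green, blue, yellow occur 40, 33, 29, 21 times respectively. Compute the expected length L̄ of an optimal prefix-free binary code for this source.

2 bits/symbol

Probabilities are the counts divided by 123.
Repeatedly combine the two least-probable nodes; the expected code length is the sum of the merged weights.
merge 7/41 + 29/123 → 50/123
merge 11/41 + 40/123 → 73/123
merge 50/123 + 73/123 → 1
L = 50/123 + 73/123 + 1 = 2 bits/symbol.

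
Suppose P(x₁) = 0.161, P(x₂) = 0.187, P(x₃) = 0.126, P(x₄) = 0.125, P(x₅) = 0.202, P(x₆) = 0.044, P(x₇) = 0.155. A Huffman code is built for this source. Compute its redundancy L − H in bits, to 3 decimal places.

Entropy H = −Σ p log₂ p ≈ 2.7094 bits.
Huffman merges: 11/250+1/8→169/1000; 63/500+31/200→281/1000; 161/1000+169/1000→33/100; 187/1000+101/500→389/1000; 281/1000+33/100→611/1000; 389/1000+611/1000→1. L = 139/50 ≈ 2.7800.
L − H = 2.7800 − 2.7094 = 0.071 bits.

0.071 bits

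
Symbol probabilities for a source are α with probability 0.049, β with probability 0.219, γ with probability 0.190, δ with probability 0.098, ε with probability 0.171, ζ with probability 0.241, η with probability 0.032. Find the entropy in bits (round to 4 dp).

H = −Σ pᵢ log₂ pᵢ.
−0.049·log₂(0.049) = 0.2132
−0.219·log₂(0.219) = 0.4798
−0.190·log₂(0.190) = 0.4552
−0.098·log₂(0.098) = 0.3284
−0.171·log₂(0.171) = 0.4357
−0.241·log₂(0.241) = 0.4947
−0.032·log₂(0.032) = 0.1589
Sum ≈ 2.5660 → 2.5660 bits.

2.5660 bits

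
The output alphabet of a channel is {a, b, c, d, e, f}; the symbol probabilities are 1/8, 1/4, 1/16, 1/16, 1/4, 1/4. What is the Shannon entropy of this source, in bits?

2.375 bits

Each probability is a power of 1/2, so log₂(1/p) is an integer.
H = Σ p·log₂(1/p) = 1/8·3 + 1/4·2 + 1/16·4 + 1/16·4 + 1/4·2 + 1/4·2 = 2.375 bits.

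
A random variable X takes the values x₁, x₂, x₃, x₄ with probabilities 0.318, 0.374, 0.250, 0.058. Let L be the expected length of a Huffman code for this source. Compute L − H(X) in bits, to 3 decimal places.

0.139 bits

Entropy H = −Σ p log₂ p ≈ 1.7945 bits.
Huffman merges: 29/500+1/4→77/250; 77/250+159/500→313/500; 187/500+313/500→1. L = 967/500 ≈ 1.9340.
L − H = 1.9340 − 1.7945 = 0.139 bits.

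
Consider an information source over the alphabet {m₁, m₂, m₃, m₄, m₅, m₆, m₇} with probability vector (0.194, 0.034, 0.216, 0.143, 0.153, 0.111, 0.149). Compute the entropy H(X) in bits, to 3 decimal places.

2.679 bits

H = −Σ pᵢ log₂ pᵢ.
−0.194·log₂(0.194) = 0.4590
−0.034·log₂(0.034) = 0.1659
−0.216·log₂(0.216) = 0.4776
−0.143·log₂(0.143) = 0.4012
−0.153·log₂(0.153) = 0.4144
−0.111·log₂(0.111) = 0.3520
−0.149·log₂(0.149) = 0.4092
Sum ≈ 2.6793 → 2.679 bits.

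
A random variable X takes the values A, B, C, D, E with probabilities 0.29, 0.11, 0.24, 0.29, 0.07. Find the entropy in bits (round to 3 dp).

2.149 bits

H = −Σ pᵢ log₂ pᵢ.
−0.29·log₂(0.29) = 0.5179
−0.11·log₂(0.11) = 0.3503
−0.24·log₂(0.24) = 0.4941
−0.29·log₂(0.29) = 0.5179
−0.07·log₂(0.07) = 0.2686
Sum ≈ 2.1488 → 2.149 bits.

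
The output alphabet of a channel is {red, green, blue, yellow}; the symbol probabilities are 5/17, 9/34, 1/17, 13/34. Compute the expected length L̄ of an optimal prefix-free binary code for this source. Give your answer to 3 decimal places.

1.941 bits/symbol

Repeatedly combine the two least-probable nodes; the expected code length is the sum of the merged weights.
merge 1/17 + 9/34 → 11/34
merge 5/17 + 11/34 → 21/34
merge 13/34 + 21/34 → 1
L = 11/34 + 21/34 + 1 = 33/17 ≈ 1.941 bits/symbol.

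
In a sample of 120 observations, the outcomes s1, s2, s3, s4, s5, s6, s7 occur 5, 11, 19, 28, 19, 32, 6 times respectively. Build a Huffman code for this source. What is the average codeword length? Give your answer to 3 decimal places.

Probabilities are the counts divided by 120.
Repeatedly combine the two least-probable nodes; the expected code length is the sum of the merged weights.
merge 1/24 + 1/20 → 11/120
merge 11/120 + 11/120 → 11/60
merge 19/120 + 19/120 → 19/60
merge 11/60 + 7/30 → 5/12
merge 4/15 + 19/60 → 7/12
merge 5/12 + 7/12 → 1
L = 11/120 + 11/60 + 19/60 + 5/12 + 7/12 + 1 = 311/120 ≈ 2.592 bits/symbol.

2.592 bits/symbol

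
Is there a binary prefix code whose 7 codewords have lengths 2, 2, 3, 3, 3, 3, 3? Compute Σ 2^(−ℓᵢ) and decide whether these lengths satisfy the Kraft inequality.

1.125; no

With common denominator 2^3 = 8: Σ 2^(−ℓᵢ) = 2/8 + 2/8 + 1/8 + 1/8 + 1/8 + 1/8 + 1/8 = 9/8 = 1.125.
Kraft's inequality requires Σ ≤ 1; here Σ = 1.125 > 1, so no such prefix code exists.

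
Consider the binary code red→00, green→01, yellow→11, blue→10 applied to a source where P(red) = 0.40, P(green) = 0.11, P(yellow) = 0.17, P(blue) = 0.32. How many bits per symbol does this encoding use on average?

2 bits/symbol

L̄ = Σ pᵢ·ℓᵢ = 0.40·2 + 0.11·2 + 0.17·2 + 0.32·2 = 2 bits/symbol.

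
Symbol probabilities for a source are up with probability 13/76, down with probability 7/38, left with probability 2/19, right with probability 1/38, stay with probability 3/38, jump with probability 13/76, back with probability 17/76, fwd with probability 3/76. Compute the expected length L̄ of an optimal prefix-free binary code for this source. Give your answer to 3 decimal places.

2.803 bits/symbol

Repeatedly combine the two least-probable nodes; the expected code length is the sum of the merged weights.
merge 1/38 + 3/76 → 5/76
merge 5/76 + 3/38 → 11/76
merge 2/19 + 11/76 → 1/4
merge 13/76 + 13/76 → 13/38
merge 7/38 + 17/76 → 31/76
merge 1/4 + 13/38 → 45/76
merge 31/76 + 45/76 → 1
L = 5/76 + 11/76 + 1/4 + 13/38 + 31/76 + 45/76 + 1 = 213/76 ≈ 2.803 bits/symbol.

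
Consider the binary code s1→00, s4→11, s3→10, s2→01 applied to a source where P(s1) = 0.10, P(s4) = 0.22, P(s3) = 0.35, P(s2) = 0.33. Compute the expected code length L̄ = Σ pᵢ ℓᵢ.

L̄ = Σ pᵢ·ℓᵢ = 0.10·2 + 0.22·2 + 0.35·2 + 0.33·2 = 2 bits/symbol.

2 bits/symbol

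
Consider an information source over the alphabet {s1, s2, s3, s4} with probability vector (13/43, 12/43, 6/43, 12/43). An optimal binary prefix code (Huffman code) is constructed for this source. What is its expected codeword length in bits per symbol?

2 bits/symbol

Repeatedly combine the two least-probable nodes; the expected code length is the sum of the merged weights.
merge 6/43 + 12/43 → 18/43
merge 12/43 + 13/43 → 25/43
merge 18/43 + 25/43 → 1
L = 18/43 + 25/43 + 1 = 2 bits/symbol.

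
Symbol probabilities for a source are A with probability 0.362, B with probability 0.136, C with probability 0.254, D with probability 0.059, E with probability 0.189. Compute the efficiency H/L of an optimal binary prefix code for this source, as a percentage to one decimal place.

Entropy H = −Σ p log₂ p ≈ 2.1195 bits.
Huffman merges: 59/1000+17/125→39/200; 189/1000+39/200→48/125; 127/500+181/500→77/125; 48/125+77/125→1. L = 439/200 ≈ 2.1950.
Efficiency = H/L = 2.1195/2.1950 = 96.6%.

96.6%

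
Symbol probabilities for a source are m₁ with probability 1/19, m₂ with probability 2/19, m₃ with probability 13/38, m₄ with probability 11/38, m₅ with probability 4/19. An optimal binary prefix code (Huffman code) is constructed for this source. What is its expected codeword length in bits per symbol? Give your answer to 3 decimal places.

2.158 bits/symbol

Repeatedly combine the two least-probable nodes; the expected code length is the sum of the merged weights.
merge 1/19 + 2/19 → 3/19
merge 3/19 + 4/19 → 7/19
merge 11/38 + 13/38 → 12/19
merge 7/19 + 12/19 → 1
L = 3/19 + 7/19 + 12/19 + 1 = 41/19 ≈ 2.158 bits/symbol.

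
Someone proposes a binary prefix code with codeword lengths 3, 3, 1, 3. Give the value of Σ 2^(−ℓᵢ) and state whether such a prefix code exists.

0.875; yes

With common denominator 2^3 = 8: Σ 2^(−ℓᵢ) = 1/8 + 1/8 + 4/8 + 1/8 = 7/8 = 0.875.
Kraft's inequality requires Σ ≤ 1; here Σ = 0.875 ≤ 1, so such a prefix code exists.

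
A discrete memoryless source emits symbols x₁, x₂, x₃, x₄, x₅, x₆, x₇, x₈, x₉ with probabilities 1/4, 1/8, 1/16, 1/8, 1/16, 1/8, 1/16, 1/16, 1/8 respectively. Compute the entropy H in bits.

3 bits

Each probability is a power of 1/2, so log₂(1/p) is an integer.
H = Σ p·log₂(1/p) = 1/4·2 + 1/8·3 + 1/16·4 + 1/8·3 + 1/16·4 + 1/8·3 + 1/16·4 + 1/16·4 + 1/8·3 = 3 bits.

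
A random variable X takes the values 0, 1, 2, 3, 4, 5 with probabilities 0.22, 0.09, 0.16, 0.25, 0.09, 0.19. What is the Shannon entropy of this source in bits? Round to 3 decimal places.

2.484 bits

H = −Σ pᵢ log₂ pᵢ.
−0.22·log₂(0.22) = 0.4806
−0.09·log₂(0.09) = 0.3127
−0.16·log₂(0.16) = 0.4230
−0.25·log₂(0.25) = 0.5000
−0.09·log₂(0.09) = 0.3127
−0.19·log₂(0.19) = 0.4552
Sum ≈ 2.4841 → 2.484 bits.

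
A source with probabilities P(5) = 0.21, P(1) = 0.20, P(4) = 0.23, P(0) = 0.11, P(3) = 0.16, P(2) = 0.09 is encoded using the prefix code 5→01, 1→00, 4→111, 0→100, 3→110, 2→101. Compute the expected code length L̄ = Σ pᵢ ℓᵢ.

2.59 bits/symbol

L̄ = Σ pᵢ·ℓᵢ = 0.21·2 + 0.20·2 + 0.23·3 + 0.11·3 + 0.16·3 + 0.09·3 = 2.59 bits/symbol.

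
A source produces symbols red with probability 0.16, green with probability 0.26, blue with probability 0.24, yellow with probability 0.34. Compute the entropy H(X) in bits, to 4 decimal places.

1.9516 bits

H = −Σ pᵢ log₂ pᵢ.
−0.16·log₂(0.16) = 0.4230
−0.26·log₂(0.26) = 0.5053
−0.24·log₂(0.24) = 0.4941
−0.34·log₂(0.34) = 0.5292
Sum ≈ 1.9516 → 1.9516 bits.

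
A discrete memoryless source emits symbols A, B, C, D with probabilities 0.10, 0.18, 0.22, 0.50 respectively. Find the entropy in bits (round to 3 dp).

1.758 bits

H = −Σ pᵢ log₂ pᵢ.
−0.10·log₂(0.10) = 0.3322
−0.18·log₂(0.18) = 0.4453
−0.22·log₂(0.22) = 0.4806
−0.50·log₂(0.50) = 0.5000
Sum ≈ 1.7581 → 1.758 bits.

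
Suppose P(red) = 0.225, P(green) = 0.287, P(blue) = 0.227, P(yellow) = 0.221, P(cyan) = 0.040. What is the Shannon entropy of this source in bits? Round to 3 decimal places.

H = −Σ pᵢ log₂ pᵢ.
−0.225·log₂(0.225) = 0.4842
−0.287·log₂(0.287) = 0.5169
−0.227·log₂(0.227) = 0.4856
−0.221·log₂(0.221) = 0.4813
−0.040·log₂(0.040) = 0.1858
Sum ≈ 2.1537 → 2.154 bits.

2.154 bits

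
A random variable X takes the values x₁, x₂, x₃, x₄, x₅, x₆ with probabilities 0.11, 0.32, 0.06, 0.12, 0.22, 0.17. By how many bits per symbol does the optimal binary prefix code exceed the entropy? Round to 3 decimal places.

Entropy H = −Σ p log₂ p ≈ 2.4021 bits.
Huffman merges: 3/50+11/100→17/100; 3/25+17/100→29/100; 17/100+11/50→39/100; 29/100+8/25→61/100; 39/100+61/100→1. L = 123/50 ≈ 2.4600.
L − H = 2.4600 − 2.4021 = 0.058 bits.

0.058 bits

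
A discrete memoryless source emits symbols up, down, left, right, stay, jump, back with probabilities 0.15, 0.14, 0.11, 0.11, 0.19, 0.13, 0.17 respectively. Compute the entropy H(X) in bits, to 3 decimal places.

2.781 bits

H = −Σ pᵢ log₂ pᵢ.
−0.15·log₂(0.15) = 0.4105
−0.14·log₂(0.14) = 0.3971
−0.11·log₂(0.11) = 0.3503
−0.11·log₂(0.11) = 0.3503
−0.19·log₂(0.19) = 0.4552
−0.13·log₂(0.13) = 0.3826
−0.17·log₂(0.17) = 0.4346
Sum ≈ 2.7807 → 2.781 bits.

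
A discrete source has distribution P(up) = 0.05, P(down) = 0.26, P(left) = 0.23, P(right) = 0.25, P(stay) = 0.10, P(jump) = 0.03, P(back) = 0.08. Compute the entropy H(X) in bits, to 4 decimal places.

2.4845 bits

H = −Σ pᵢ log₂ pᵢ.
−0.05·log₂(0.05) = 0.2161
−0.26·log₂(0.26) = 0.5053
−0.23·log₂(0.23) = 0.4877
−0.25·log₂(0.25) = 0.5000
−0.10·log₂(0.10) = 0.3322
−0.03·log₂(0.03) = 0.1518
−0.08·log₂(0.08) = 0.2915
Sum ≈ 2.4845 → 2.4845 bits.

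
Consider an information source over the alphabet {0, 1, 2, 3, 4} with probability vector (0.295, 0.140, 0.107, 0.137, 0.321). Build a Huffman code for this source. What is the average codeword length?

Repeatedly combine the two least-probable nodes; the expected code length is the sum of the merged weights.
merge 107/1000 + 137/1000 → 61/250
merge 7/50 + 61/250 → 48/125
merge 59/200 + 321/1000 → 77/125
merge 48/125 + 77/125 → 1
L = 61/250 + 48/125 + 77/125 + 1 = 561/250 = 2.244 bits/symbol.

2.244 bits/symbol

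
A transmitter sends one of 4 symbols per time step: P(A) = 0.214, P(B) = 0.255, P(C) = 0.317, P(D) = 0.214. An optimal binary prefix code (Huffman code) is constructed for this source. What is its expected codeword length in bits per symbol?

Repeatedly combine the two least-probable nodes; the expected code length is the sum of the merged weights.
merge 107/500 + 107/500 → 107/250
merge 51/200 + 317/1000 → 143/250
merge 107/250 + 143/250 → 1
L = 107/250 + 143/250 + 1 = 2 bits/symbol.

2 bits/symbol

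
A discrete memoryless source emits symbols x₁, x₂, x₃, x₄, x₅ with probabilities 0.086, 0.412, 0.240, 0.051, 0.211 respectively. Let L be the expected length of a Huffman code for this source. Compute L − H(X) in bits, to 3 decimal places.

0.055 bits

Entropy H = −Σ p log₂ p ≈ 2.0182 bits.
Huffman merges: 51/1000+43/500→137/1000; 137/1000+211/1000→87/250; 6/25+87/250→147/250; 103/250+147/250→1. L = 2073/1000 ≈ 2.0730.
L − H = 2.0730 − 2.0182 = 0.055 bits.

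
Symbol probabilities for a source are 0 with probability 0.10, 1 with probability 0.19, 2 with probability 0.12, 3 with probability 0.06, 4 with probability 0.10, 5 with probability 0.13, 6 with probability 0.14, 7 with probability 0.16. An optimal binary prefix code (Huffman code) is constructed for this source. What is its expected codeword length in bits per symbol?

2.97 bits/symbol

Repeatedly combine the two least-probable nodes; the expected code length is the sum of the merged weights.
merge 3/50 + 1/10 → 4/25
merge 1/10 + 3/25 → 11/50
merge 13/100 + 7/50 → 27/100
merge 4/25 + 4/25 → 8/25
merge 19/100 + 11/50 → 41/100
merge 27/100 + 8/25 → 59/100
merge 41/100 + 59/100 → 1
L = 4/25 + 11/50 + 27/100 + 8/25 + 41/100 + 59/100 + 1 = 297/100 = 2.97 bits/symbol.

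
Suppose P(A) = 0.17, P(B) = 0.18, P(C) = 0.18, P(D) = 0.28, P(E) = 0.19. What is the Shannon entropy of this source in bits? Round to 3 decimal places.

H = −Σ pᵢ log₂ pᵢ.
−0.17·log₂(0.17) = 0.4346
−0.18·log₂(0.18) = 0.4453
−0.18·log₂(0.18) = 0.4453
−0.28·log₂(0.28) = 0.5142
−0.19·log₂(0.19) = 0.4552
Sum ≈ 2.2946 → 2.295 bits.

2.295 bits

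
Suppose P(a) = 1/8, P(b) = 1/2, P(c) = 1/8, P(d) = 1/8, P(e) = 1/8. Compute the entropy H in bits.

Each probability is a power of 1/2, so log₂(1/p) is an integer.
H = Σ p·log₂(1/p) = 1/8·3 + 1/2·1 + 1/8·3 + 1/8·3 + 1/8·3 = 2 bits.

2 bits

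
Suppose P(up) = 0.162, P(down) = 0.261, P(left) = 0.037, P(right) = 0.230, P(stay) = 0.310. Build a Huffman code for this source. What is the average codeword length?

2.199 bits/symbol

Repeatedly combine the two least-probable nodes; the expected code length is the sum of the merged weights.
merge 37/1000 + 81/500 → 199/1000
merge 199/1000 + 23/100 → 429/1000
merge 261/1000 + 31/100 → 571/1000
merge 429/1000 + 571/1000 → 1
L = 199/1000 + 429/1000 + 571/1000 + 1 = 2199/1000 = 2.199 bits/symbol.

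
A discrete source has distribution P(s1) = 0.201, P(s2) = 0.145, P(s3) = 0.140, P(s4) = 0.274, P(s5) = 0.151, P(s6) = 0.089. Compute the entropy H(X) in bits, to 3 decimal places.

2.501 bits

H = −Σ pᵢ log₂ pᵢ.
−0.201·log₂(0.201) = 0.4653
−0.145·log₂(0.145) = 0.4040
−0.140·log₂(0.140) = 0.3971
−0.274·log₂(0.274) = 0.5118
−0.151·log₂(0.151) = 0.4118
−0.089·log₂(0.089) = 0.3106
Sum ≈ 2.5005 → 2.501 bits.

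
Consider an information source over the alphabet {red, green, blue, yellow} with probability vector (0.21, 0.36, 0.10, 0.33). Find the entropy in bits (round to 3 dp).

1.863 bits

H = −Σ pᵢ log₂ pᵢ.
−0.21·log₂(0.21) = 0.4728
−0.36·log₂(0.36) = 0.5306
−0.10·log₂(0.10) = 0.3322
−0.33·log₂(0.33) = 0.5278
Sum ≈ 1.8635 → 1.863 bits.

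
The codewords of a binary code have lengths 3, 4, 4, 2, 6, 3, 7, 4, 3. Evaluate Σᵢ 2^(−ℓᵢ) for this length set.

With common denominator 2^7 = 128: Σ 2^(−ℓᵢ) = 16/128 + 8/128 + 8/128 + 32/128 + 2/128 + 16/128 + 1/128 + 8/128 + 16/128 = 107/128 = 0.8359375.

0.8359375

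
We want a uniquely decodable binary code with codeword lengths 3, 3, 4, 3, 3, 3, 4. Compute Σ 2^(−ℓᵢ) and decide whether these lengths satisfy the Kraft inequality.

0.75; yes

With common denominator 2^4 = 16: Σ 2^(−ℓᵢ) = 2/16 + 2/16 + 1/16 + 2/16 + 2/16 + 2/16 + 1/16 = 12/16 = 0.75.
Kraft's inequality requires Σ ≤ 1; here Σ = 0.75 ≤ 1, so such a prefix code exists.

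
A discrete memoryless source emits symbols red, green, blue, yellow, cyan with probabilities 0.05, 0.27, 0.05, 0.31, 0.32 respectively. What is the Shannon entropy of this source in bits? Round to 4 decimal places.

1.9920 bits

H = −Σ pᵢ log₂ pᵢ.
−0.05·log₂(0.05) = 0.2161
−0.27·log₂(0.27) = 0.5100
−0.05·log₂(0.05) = 0.2161
−0.31·log₂(0.31) = 0.5238
−0.32·log₂(0.32) = 0.5260
Sum ≈ 1.9920 → 1.9920 bits.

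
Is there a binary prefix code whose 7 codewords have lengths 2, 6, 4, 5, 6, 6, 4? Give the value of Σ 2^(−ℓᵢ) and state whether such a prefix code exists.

0.453125; yes

With common denominator 2^6 = 64: Σ 2^(−ℓᵢ) = 16/64 + 1/64 + 4/64 + 2/64 + 1/64 + 1/64 + 4/64 = 29/64 = 0.453125.
Kraft's inequality requires Σ ≤ 1; here Σ = 0.453125 ≤ 1, so such a prefix code exists.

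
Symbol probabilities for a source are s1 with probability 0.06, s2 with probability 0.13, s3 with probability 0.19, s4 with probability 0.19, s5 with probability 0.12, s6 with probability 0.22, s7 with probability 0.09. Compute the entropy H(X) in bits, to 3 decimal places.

2.697 bits

H = −Σ pᵢ log₂ pᵢ.
−0.06·log₂(0.06) = 0.2435
−0.13·log₂(0.13) = 0.3826
−0.19·log₂(0.19) = 0.4552
−0.19·log₂(0.19) = 0.4552
−0.12·log₂(0.12) = 0.3671
−0.22·log₂(0.22) = 0.4806
−0.09·log₂(0.09) = 0.3127
Sum ≈ 2.6969 → 2.697 bits.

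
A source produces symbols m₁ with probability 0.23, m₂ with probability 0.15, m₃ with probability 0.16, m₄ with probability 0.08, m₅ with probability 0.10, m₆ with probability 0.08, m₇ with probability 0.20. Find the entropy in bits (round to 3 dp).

H = −Σ pᵢ log₂ pᵢ.
−0.23·log₂(0.23) = 0.4877
−0.15·log₂(0.15) = 0.4105
−0.16·log₂(0.16) = 0.4230
−0.08·log₂(0.08) = 0.2915
−0.10·log₂(0.10) = 0.3322
−0.08·log₂(0.08) = 0.2915
−0.20·log₂(0.20) = 0.4644
Sum ≈ 2.7008 → 2.701 bits.

2.701 bits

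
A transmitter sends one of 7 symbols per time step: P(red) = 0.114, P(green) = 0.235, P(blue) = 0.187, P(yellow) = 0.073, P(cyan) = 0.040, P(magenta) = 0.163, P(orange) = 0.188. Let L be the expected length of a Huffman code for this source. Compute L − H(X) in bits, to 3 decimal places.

0.048 bits

Entropy H = −Σ p log₂ p ≈ 2.6417 bits.
Huffman merges: 1/25+73/1000→113/1000; 113/1000+57/500→227/1000; 163/1000+187/1000→7/20; 47/250+227/1000→83/200; 47/200+7/20→117/200; 83/200+117/200→1. L = 269/100 ≈ 2.6900.
L − H = 2.6900 − 2.6417 = 0.048 bits.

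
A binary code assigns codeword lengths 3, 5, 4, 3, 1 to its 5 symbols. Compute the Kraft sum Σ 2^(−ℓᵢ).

0.84375

With common denominator 2^5 = 32: Σ 2^(−ℓᵢ) = 4/32 + 1/32 + 2/32 + 4/32 + 16/32 = 27/32 = 0.84375.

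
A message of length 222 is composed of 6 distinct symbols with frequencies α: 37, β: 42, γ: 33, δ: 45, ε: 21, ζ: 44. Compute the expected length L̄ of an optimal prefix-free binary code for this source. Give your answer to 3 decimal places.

Probabilities are the counts divided by 222.
Repeatedly combine the two least-probable nodes; the expected code length is the sum of the merged weights.
merge 7/74 + 11/74 → 9/37
merge 1/6 + 7/37 → 79/222
merge 22/111 + 15/74 → 89/222
merge 9/37 + 79/222 → 133/222
merge 89/222 + 133/222 → 1
L = 9/37 + 79/222 + 89/222 + 133/222 + 1 = 577/222 ≈ 2.599 bits/symbol.

2.599 bits/symbol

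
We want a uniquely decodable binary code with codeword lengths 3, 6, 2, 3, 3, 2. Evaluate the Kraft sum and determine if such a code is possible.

0.890625; yes

With common denominator 2^6 = 64: Σ 2^(−ℓᵢ) = 8/64 + 1/64 + 16/64 + 8/64 + 8/64 + 16/64 = 57/64 = 0.890625.
Kraft's inequality requires Σ ≤ 1; here Σ = 0.890625 ≤ 1, so such a prefix code exists.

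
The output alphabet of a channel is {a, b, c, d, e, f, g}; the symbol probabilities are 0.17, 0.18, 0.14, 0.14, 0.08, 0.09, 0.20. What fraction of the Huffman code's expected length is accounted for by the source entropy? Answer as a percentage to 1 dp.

98.3%

Entropy H = −Σ p log₂ p ≈ 2.7427 bits.
Huffman merges: 2/25+9/100→17/100; 7/50+7/50→7/25; 17/100+17/100→17/50; 9/50+1/5→19/50; 7/25+17/50→31/50; 19/50+31/50→1. L = 279/100 ≈ 2.7900.
Efficiency = H/L = 2.7427/2.7900 = 98.3%.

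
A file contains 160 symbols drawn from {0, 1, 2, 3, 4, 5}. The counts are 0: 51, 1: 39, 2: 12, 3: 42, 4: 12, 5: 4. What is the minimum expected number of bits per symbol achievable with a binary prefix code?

2.275 bits/symbol

Probabilities are the counts divided by 160.
Repeatedly combine the two least-probable nodes; the expected code length is the sum of the merged weights.
merge 1/40 + 3/40 → 1/10
merge 3/40 + 1/10 → 7/40
merge 7/40 + 39/160 → 67/160
merge 21/80 + 51/160 → 93/160
merge 67/160 + 93/160 → 1
L = 1/10 + 7/40 + 67/160 + 93/160 + 1 = 91/40 = 2.275 bits/symbol.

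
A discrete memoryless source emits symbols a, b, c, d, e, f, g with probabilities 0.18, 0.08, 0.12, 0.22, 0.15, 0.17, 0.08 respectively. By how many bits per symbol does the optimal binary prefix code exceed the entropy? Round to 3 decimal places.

0.039 bits

Entropy H = −Σ p log₂ p ≈ 2.7211 bits.
Huffman merges: 2/25+2/25→4/25; 3/25+3/20→27/100; 4/25+17/100→33/100; 9/50+11/50→2/5; 27/100+33/100→3/5; 2/5+3/5→1. L = 69/25 ≈ 2.7600.
L − H = 2.7600 − 2.7211 = 0.039 bits.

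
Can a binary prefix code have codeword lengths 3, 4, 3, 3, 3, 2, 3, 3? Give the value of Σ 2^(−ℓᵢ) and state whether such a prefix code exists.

1.0625; no

With common denominator 2^4 = 16: Σ 2^(−ℓᵢ) = 2/16 + 1/16 + 2/16 + 2/16 + 2/16 + 4/16 + 2/16 + 2/16 = 17/16 = 1.0625.
Kraft's inequality requires Σ ≤ 1; here Σ = 1.0625 > 1, so no such prefix code exists.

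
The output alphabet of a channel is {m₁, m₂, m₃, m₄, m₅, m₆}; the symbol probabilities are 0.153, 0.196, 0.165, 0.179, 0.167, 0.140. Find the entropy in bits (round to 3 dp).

2.577 bits

H = −Σ pᵢ log₂ pᵢ.
−0.153·log₂(0.153) = 0.4144
−0.196·log₂(0.196) = 0.4608
−0.165·log₂(0.165) = 0.4289
−0.179·log₂(0.179) = 0.4443
−0.167·log₂(0.167) = 0.4312
−0.140·log₂(0.140) = 0.3971
Sum ≈ 2.5767 → 2.577 bits.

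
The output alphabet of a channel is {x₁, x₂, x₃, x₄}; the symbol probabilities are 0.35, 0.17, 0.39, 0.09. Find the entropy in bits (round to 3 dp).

1.807 bits

H = −Σ pᵢ log₂ pᵢ.
−0.35·log₂(0.35) = 0.5301
−0.17·log₂(0.17) = 0.4346
−0.39·log₂(0.39) = 0.5298
−0.09·log₂(0.09) = 0.3127
Sum ≈ 1.8071 → 1.807 bits.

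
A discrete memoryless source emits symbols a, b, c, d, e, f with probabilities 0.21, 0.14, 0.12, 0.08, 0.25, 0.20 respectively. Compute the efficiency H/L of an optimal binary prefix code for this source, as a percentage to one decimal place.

98.1%

Entropy H = −Σ p log₂ p ≈ 2.4929 bits.
Huffman merges: 2/25+3/25→1/5; 7/50+1/5→17/50; 1/5+21/100→41/100; 1/4+17/50→59/100; 41/100+59/100→1. L = 127/50 ≈ 2.5400.
Efficiency = H/L = 2.4929/2.5400 = 98.1%.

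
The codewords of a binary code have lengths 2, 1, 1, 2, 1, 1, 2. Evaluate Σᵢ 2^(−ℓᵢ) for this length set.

With common denominator 2^2 = 4: Σ 2^(−ℓᵢ) = 1/4 + 2/4 + 2/4 + 1/4 + 2/4 + 2/4 + 1/4 = 11/4 = 2.75.

2.75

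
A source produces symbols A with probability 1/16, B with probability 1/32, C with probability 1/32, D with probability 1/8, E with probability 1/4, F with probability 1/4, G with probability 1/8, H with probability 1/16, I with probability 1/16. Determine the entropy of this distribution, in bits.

2.8125 bits

Each probability is a power of 1/2, so log₂(1/p) is an integer.
H = Σ p·log₂(1/p) = 1/16·4 + 1/32·5 + 1/32·5 + 1/8·3 + 1/4·2 + 1/4·2 + 1/8·3 + 1/16·4 + 1/16·4 = 2.8125 bits.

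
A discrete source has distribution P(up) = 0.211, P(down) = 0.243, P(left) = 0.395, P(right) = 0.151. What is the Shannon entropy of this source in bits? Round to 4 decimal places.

H = −Σ pᵢ log₂ pᵢ.
−0.211·log₂(0.211) = 0.4736
−0.243·log₂(0.243) = 0.4960
−0.395·log₂(0.395) = 0.5293
−0.151·log₂(0.151) = 0.4118
Sum ≈ 1.9107 → 1.9107 bits.

1.9107 bits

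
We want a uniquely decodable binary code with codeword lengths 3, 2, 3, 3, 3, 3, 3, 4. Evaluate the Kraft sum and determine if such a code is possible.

With common denominator 2^4 = 16: Σ 2^(−ℓᵢ) = 2/16 + 4/16 + 2/16 + 2/16 + 2/16 + 2/16 + 2/16 + 1/16 = 17/16 = 1.0625.
Kraft's inequality requires Σ ≤ 1; here Σ = 1.0625 > 1, so no such prefix code exists.

1.0625; no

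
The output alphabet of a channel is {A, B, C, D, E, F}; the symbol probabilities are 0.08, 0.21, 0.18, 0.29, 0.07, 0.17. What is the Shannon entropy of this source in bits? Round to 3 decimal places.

H = −Σ pᵢ log₂ pᵢ.
−0.08·log₂(0.08) = 0.2915
−0.21·log₂(0.21) = 0.4728
−0.18·log₂(0.18) = 0.4453
−0.29·log₂(0.29) = 0.5179
−0.07·log₂(0.07) = 0.2686
−0.17·log₂(0.17) = 0.4346
Sum ≈ 2.4307 → 2.431 bits.

2.431 bits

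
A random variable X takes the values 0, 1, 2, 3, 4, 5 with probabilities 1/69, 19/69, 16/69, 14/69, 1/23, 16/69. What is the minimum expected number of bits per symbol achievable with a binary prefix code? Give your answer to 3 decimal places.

Repeatedly combine the two least-probable nodes; the expected code length is the sum of the merged weights.
merge 1/69 + 1/23 → 4/69
merge 4/69 + 14/69 → 6/23
merge 16/69 + 16/69 → 32/69
merge 6/23 + 19/69 → 37/69
merge 32/69 + 37/69 → 1
L = 4/69 + 6/23 + 32/69 + 37/69 + 1 = 160/69 ≈ 2.319 bits/symbol.

2.319 bits/symbol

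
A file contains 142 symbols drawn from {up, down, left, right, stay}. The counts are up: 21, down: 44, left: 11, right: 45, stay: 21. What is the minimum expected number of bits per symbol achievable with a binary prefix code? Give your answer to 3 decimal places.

2.225 bits/symbol

Probabilities are the counts divided by 142.
Repeatedly combine the two least-probable nodes; the expected code length is the sum of the merged weights.
merge 11/142 + 21/142 → 16/71
merge 21/142 + 16/71 → 53/142
merge 22/71 + 45/142 → 89/142
merge 53/142 + 89/142 → 1
L = 16/71 + 53/142 + 89/142 + 1 = 158/71 ≈ 2.225 bits/symbol.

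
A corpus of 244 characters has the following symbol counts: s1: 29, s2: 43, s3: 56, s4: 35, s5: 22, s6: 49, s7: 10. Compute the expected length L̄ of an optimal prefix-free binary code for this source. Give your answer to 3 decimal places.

2.701 bits/symbol

Probabilities are the counts divided by 244.
Repeatedly combine the two least-probable nodes; the expected code length is the sum of the merged weights.
merge 5/122 + 11/122 → 8/61
merge 29/244 + 8/61 → 1/4
merge 35/244 + 43/244 → 39/122
merge 49/244 + 14/61 → 105/244
merge 1/4 + 39/122 → 139/244
merge 105/244 + 139/244 → 1
L = 8/61 + 1/4 + 39/122 + 105/244 + 139/244 + 1 = 659/244 ≈ 2.701 bits/symbol.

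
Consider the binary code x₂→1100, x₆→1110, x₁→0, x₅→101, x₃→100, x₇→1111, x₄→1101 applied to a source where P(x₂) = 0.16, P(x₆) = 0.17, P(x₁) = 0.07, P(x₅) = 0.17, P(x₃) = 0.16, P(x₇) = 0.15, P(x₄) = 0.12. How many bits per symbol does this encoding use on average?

L̄ = Σ pᵢ·ℓᵢ = 0.16·4 + 0.17·4 + 0.07·1 + 0.17·3 + 0.16·3 + 0.15·4 + 0.12·4 = 3.46 bits/symbol.

3.46 bits/symbol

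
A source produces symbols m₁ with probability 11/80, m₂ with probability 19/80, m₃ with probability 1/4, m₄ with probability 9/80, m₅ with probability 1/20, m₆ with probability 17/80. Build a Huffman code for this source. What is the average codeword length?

2.4625 bits/symbol

Repeatedly combine the two least-probable nodes; the expected code length is the sum of the merged weights.
merge 1/20 + 9/80 → 13/80
merge 11/80 + 13/80 → 3/10
merge 17/80 + 19/80 → 9/20
merge 1/4 + 3/10 → 11/20
merge 9/20 + 11/20 → 1
L = 13/80 + 3/10 + 9/20 + 11/20 + 1 = 197/80 = 2.4625 bits/symbol.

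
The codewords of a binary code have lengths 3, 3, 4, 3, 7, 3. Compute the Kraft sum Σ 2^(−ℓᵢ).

0.5703125

With common denominator 2^7 = 128: Σ 2^(−ℓᵢ) = 16/128 + 16/128 + 8/128 + 16/128 + 1/128 + 16/128 = 73/128 = 0.5703125.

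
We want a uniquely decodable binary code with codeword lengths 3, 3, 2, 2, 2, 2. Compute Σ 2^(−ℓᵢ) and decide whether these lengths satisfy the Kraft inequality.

1.25; no

With common denominator 2^3 = 8: Σ 2^(−ℓᵢ) = 1/8 + 1/8 + 2/8 + 2/8 + 2/8 + 2/8 = 10/8 = 1.25.
Kraft's inequality requires Σ ≤ 1; here Σ = 1.25 > 1, so no such prefix code exists.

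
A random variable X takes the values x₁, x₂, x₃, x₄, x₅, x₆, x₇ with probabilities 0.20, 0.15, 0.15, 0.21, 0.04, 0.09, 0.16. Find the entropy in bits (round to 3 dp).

H = −Σ pᵢ log₂ pᵢ.
−0.20·log₂(0.20) = 0.4644
−0.15·log₂(0.15) = 0.4105
−0.15·log₂(0.15) = 0.4105
−0.21·log₂(0.21) = 0.4728
−0.04·log₂(0.04) = 0.1858
−0.09·log₂(0.09) = 0.3127
−0.16·log₂(0.16) = 0.4230
Sum ≈ 2.6797 → 2.680 bits.

2.680 bits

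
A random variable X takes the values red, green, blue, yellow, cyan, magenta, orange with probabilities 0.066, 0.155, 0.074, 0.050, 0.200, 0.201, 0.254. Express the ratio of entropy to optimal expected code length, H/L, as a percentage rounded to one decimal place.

Entropy H = −Σ p log₂ p ≈ 2.6016 bits.
Huffman merges: 1/20+33/500→29/250; 37/500+29/250→19/100; 31/200+19/100→69/200; 1/5+201/1000→401/1000; 127/500+69/200→599/1000; 401/1000+599/1000→1. L = 2651/1000 ≈ 2.6510.
Efficiency = H/L = 2.6016/2.6510 = 98.1%.

98.1%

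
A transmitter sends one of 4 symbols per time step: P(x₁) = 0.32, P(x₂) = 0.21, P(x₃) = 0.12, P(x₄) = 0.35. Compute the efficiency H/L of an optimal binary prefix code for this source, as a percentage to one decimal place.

95.8%

Entropy H = −Σ p log₂ p ≈ 1.8960 bits.
Huffman merges: 3/25+21/100→33/100; 8/25+33/100→13/20; 7/20+13/20→1. L = 99/50 ≈ 1.9800.
Efficiency = H/L = 1.8960/1.9800 = 95.8%.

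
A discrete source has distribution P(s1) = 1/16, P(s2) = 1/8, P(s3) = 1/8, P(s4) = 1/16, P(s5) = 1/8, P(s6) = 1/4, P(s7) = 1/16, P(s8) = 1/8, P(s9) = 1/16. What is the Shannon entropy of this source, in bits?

Each probability is a power of 1/2, so log₂(1/p) is an integer.
H = Σ p·log₂(1/p) = 1/16·4 + 1/8·3 + 1/8·3 + 1/16·4 + 1/8·3 + 1/4·2 + 1/16·4 + 1/8·3 + 1/16·4 = 3 bits.

3 bits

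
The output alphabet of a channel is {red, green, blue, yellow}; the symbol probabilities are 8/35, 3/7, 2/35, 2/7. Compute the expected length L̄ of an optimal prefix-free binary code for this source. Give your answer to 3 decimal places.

Repeatedly combine the two least-probable nodes; the expected code length is the sum of the merged weights.
merge 2/35 + 8/35 → 2/7
merge 2/7 + 2/7 → 4/7
merge 3/7 + 4/7 → 1
L = 2/7 + 4/7 + 1 = 13/7 ≈ 1.857 bits/symbol.

1.857 bits/symbol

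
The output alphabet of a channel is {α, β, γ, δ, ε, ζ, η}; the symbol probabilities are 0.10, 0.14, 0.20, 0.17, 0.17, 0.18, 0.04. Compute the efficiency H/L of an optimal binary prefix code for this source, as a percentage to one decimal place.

Entropy H = −Σ p log₂ p ≈ 2.6939 bits.
Huffman merges: 1/25+1/10→7/50; 7/50+7/50→7/25; 17/100+17/100→17/50; 9/50+1/5→19/50; 7/25+17/50→31/50; 19/50+31/50→1. L = 69/25 ≈ 2.7600.
Efficiency = H/L = 2.6939/2.7600 = 97.6%.

97.6%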